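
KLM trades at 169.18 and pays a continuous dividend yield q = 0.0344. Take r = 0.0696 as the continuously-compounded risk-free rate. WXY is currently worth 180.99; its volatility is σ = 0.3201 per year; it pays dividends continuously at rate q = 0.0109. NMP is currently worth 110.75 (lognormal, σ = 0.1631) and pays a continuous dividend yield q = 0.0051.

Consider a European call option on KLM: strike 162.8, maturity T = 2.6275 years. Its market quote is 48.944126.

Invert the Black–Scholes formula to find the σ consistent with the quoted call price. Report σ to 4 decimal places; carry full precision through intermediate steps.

sigma = 0.4214

At σ = 0.4214 the Black–Scholes value reproduces the quote:
σ√T = 0.4214·√2.6275 = 0.683071
d₁ = (ln(S/K) + (r−q+σ²/2)T) / (σ√T) = (ln(169.18/162.8) + (0.0696−0.0344+0.4214²/2)·2.6275) / 0.683071 = (0.038441 + 0.325781) / 0.683071 = 0.533212
d₂ = d₁ − σ√T = 0.533212 − 0.683071 = -0.149859
e^{−rT} = 0.832873
e^{−qT} = 0.913578
N(d₁) = 0.703057,  N(d₂) = 0.440438
V = S·e^{−qT}·N(d₁) − K·e^{−rT}·N(d₂) = 108.663878 − 59.719752 = 48.944126 (the quoted price), and the Black–Scholes price is strictly increasing in σ, so σ is unique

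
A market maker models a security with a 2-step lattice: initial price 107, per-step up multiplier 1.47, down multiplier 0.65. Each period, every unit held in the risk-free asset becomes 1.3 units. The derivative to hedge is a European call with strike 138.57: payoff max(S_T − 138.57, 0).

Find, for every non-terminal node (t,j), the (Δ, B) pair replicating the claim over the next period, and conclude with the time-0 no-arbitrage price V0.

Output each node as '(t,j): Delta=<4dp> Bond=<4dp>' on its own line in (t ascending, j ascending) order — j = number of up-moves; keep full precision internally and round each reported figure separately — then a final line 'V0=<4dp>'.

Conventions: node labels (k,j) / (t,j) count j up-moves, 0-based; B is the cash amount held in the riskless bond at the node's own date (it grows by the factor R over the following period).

Arbitrage-free pricing uses the up-move probability p* = (R−d)/(u−d) = 0.7927, discounting each step at R = 1.3.
Expiry values: V(2,0)=0.0000, V(2,1)=0.0000, V(2,2)=92.6463
Node (1,0) S=69.5500: V=(p*·0.0000+(1−p*)·0.0000)/1.3=0.0000; Δ=(0.0000−0.0000)/(102.2385−45.2075)=0.0000; B=V−Δ·S=0.0000
Node (1,1) S=157.2900: V=(p*·92.6463+(1−p*)·0.0000)/1.3=56.4916; Δ=(92.6463−0.0000)/(231.2163−102.2385)=0.7183; B=V−Δ·S=-56.4916
Node (0,0) S=107.0000: V=(p*·56.4916+(1−p*)·0.0000)/1.3=34.4461; Δ=(56.4916−0.0000)/(157.2900−69.5500)=0.6439; B=V−Δ·S=-34.4461
Check: Δ(0,0)·S0 + B(0,0) = 34.4461 = V0.

(0,0): Delta=0.6439 Bond=-34.4461
(1,0): Delta=0.0000 Bond=0.0000
(1,1): Delta=0.7183 Bond=-56.4916
V0=34.4461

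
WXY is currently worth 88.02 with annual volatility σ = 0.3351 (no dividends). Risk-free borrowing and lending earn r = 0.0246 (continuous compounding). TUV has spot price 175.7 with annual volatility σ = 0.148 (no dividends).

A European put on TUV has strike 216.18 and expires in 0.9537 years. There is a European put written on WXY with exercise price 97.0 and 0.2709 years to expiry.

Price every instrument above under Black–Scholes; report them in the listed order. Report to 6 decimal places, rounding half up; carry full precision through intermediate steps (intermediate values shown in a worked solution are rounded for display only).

price(TUV put K=216.18) = 36.809151
price(WXY put K=97.0) = 11.414662

[TUV put K=216.18]
σ√T = 0.148·√0.9537 = 0.144533
d₁ = (ln(S/K) + (r+σ²/2)T) / (σ√T) = (ln(175.7/216.18) + (0.0246+0.148²/2)·0.9537) / 0.144533 = (-0.207333 + 0.033906) / 0.144533 = -1.199914
d₂ = d₁ − σ√T = -1.199914 − 0.144533 = -1.344448
e^{−rT} = 0.976812
N(−d₁) = 0.884914,  N(−d₂) = 0.910598
price = K·e^{−rT}·N(−d₂) − S·N(−d₁) = 192.288487 − 155.479337 = 36.809151
[WXY put K=97.0]
σ√T = 0.3351·√0.2709 = 0.174413
d₁ = (ln(S/K) + (r+σ²/2)T) / (σ√T) = (ln(88.02/97.0) + (0.0246+0.3351²/2)·0.2709) / 0.174413 = (-0.097147 + 0.021874) / 0.174413 = -0.431578
d₂ = d₁ − σ√T = -0.431578 − 0.174413 = -0.605991
e^{−rT} = 0.993358
N(−d₁) = 0.666976,  N(−d₂) = 0.727740
price = K·e^{−rT}·N(−d₂) − S·N(−d₁) = 70.121883 − 58.707220 = 11.414662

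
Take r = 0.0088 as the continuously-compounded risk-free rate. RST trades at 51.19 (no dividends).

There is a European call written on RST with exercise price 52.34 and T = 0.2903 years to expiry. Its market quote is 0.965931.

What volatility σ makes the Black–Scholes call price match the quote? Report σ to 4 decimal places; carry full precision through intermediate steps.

sigma = 0.1275

At σ = 0.1275 the Black–Scholes value reproduces the quote:
σ√T = 0.1275·√0.2903 = 0.068696
d₁ = (ln(S/K) + (r+σ²/2)T) / (σ√T) = (ln(51.19/52.34) + (0.0088+0.1275²/2)·0.2903) / 0.068696 = (-0.022217 + 0.004914) / 0.068696 = -0.251869
d₂ = d₁ − σ√T = -0.251869 − 0.068696 = -0.320565
e^{−rT} = 0.997449
N(d₁) = 0.400571,  N(d₂) = 0.374270
V = S·N(d₁) − K·e^{−rT}·N(d₂) = 20.505244 − 19.539313 = 0.965931 (matching the quote); vega is positive throughout, so no other σ reproduces this price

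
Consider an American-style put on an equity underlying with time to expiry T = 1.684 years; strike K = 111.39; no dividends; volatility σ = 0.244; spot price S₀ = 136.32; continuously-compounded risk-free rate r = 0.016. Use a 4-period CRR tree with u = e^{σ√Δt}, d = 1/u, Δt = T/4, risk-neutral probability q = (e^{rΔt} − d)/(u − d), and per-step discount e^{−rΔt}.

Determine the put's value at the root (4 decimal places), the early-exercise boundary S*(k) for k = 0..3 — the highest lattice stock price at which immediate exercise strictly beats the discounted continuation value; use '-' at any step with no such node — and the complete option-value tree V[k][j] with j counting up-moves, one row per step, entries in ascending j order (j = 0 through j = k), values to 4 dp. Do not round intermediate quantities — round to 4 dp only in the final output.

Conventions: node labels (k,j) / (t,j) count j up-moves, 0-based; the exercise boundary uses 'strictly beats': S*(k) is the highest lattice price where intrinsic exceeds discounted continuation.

price = 5.9928
boundary = - - - 84.7792
tree:
5.9928
10.1117 1.6461
16.6708 3.1977 0.0000
26.6108 6.2121 0.0000 0.0000
39.0243 12.0678 0.0000 0.0000 0.0000

params: Δt=0.42100 u=1.17154 d=0.85358 q=0.48176 e^(-rΔt)=0.99329
t_4 payoffs: 39.0243 12.0678 0.0000 0.0000 0.0000
t_3: node(3,0) S=84.7792 payoff=26.6108 vs cont=25.8630 → 26.6108 [stop]  node(3,1) S=116.3598 payoff=0.0000 vs cont=6.2121 → 6.2121 [wait]  node(3,2) S=159.7042 payoff=0.0000 vs cont=0.0000 → 0.0000 [wait]  node(3,3) S=219.1946 payoff=0.0000 vs cont=0.0000 → 0.0000 [wait]  ⇒ S*(3)=84.7792
t_2: node(2,0) S=99.3222 payoff=12.0678 vs cont=16.6708 → 16.6708 [wait]  node(2,1) S=136.3200 payoff=0.0000 vs cont=3.1977 → 3.1977 [wait]  node(2,2) S=187.0997 payoff=0.0000 vs cont=0.0000 → 0.0000 [wait]  ⇒ S*(2)=-
t_1: node(1,0) S=116.3598 payoff=0.0000 vs cont=10.1117 → 10.1117 [wait]  node(1,1) S=159.7042 payoff=0.0000 vs cont=1.6461 → 1.6461 [wait]  ⇒ S*(1)=-
t_0: node(0,0) S=136.3200 payoff=0.0000 vs cont=5.9928 → 5.9928 [wait]  ⇒ S*(0)=-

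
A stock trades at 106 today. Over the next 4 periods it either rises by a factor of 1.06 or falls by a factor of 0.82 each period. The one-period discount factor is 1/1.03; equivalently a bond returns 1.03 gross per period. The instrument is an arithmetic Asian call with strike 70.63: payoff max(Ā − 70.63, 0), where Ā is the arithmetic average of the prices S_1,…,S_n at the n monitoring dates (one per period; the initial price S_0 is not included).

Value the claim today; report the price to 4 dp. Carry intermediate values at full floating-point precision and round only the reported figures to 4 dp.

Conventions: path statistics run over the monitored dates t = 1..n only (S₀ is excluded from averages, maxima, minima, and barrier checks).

price = 38.7068

Under the martingale measure an up-move has probability p* = 0.8750; value the claim as the probability-weighted average of per-path payoffs, discounted 4 periods at R = 1.03.
Enumerate all 2^4 = 16 price paths (U = up ×1.06, D = down ×0.82); each path with k up-moves has probability p*^k·(1−p*)^(4−k).
DDDD: Ā=66.1411, payoff=0.0000, prob=0.000244
UDDD: Ā=85.4994, payoff=14.8694, prob=0.001709
DUDD: Ā=79.1394, payoff=8.5094, prob=0.001709
UUDD: Ā=102.3022, payoff=31.6722, prob=0.011963
DDUD: Ā=73.9242, payoff=3.2942, prob=0.001709
UDUD: Ā=95.5606, payoff=24.9306, prob=0.011963
DUUD: Ā=89.2006, payoff=18.5706, prob=0.011963
UUUD: Ā=115.3081, payoff=44.6781, prob=0.083740
DDDU: Ā=69.6478, payoff=0.0000, prob=0.001709
UDDU: Ā=90.0325, payoff=19.4025, prob=0.011963
DUDU: Ā=83.6725, payoff=13.0425, prob=0.011963
UUDU: Ā=108.1620, payoff=37.5320, prob=0.083740
DDUU: Ā=78.4573, payoff=7.8273, prob=0.011963
UDUU: Ā=101.4204, payoff=30.7904, prob=0.083740
DUUU: Ā=95.0604, payoff=24.4304, prob=0.083740
UUUU: Ā=122.8830, payoff=52.2530, prob=0.586182
Price = Σ prob·payoff / R^4 = 43.564873 / 1.125509 = 38.7068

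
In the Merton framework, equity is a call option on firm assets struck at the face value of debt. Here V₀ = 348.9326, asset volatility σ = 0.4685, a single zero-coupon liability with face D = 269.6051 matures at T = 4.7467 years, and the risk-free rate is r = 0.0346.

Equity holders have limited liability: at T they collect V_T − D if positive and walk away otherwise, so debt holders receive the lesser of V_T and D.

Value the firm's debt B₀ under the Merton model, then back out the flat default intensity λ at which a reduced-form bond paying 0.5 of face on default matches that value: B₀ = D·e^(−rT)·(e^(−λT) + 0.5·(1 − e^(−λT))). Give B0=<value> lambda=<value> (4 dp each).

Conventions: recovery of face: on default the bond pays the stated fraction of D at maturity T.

B0=167.5927 lambda=0.1612

Equity is a call on the firm's assets struck at D = 269.6051:
d₁ = [ln(V₀/D) + (r + σ²/2)T] / (σ√T)
   = [ln(348.9326/269.6051) + (0.0346 + 0.5·0.4685²)·4.7467] / (0.4685·√4.7467)
   = [0.257920 + 0.685168] / 1.020717 = 0.923947
d₂ = d₁ − σ√T = 0.923947 − 1.020717 = -0.096771
N(d₁) = 0.822243,  N(d₂) = 0.461454,  e^(−rT) = 0.848542
E₀ = V₀·N(d₁) − D·e^(−rT)·N(d₂)
   = 348.9326·0.822243 − 269.6051·0.848542·0.461454 = 181.339917
B₀ = V₀ − E₀ = 348.9326 − 181.339917 = 167.592683
e^(−λT) = (B₀·e^(rT)/D − 0.5)/(1 − 0.5) = (167.5927·1.178492/269.6051 − 0.5)/0.5 = 0.46515543
λ = −ln(0.46515543)/4.7467 = 0.161245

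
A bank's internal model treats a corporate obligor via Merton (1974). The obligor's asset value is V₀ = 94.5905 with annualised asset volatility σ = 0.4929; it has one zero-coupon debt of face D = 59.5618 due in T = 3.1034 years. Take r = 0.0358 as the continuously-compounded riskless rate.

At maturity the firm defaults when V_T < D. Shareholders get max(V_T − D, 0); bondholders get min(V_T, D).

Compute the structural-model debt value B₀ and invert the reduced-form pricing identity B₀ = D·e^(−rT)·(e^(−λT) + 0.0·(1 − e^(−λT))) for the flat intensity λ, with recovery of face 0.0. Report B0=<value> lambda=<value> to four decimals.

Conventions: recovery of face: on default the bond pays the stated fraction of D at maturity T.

Equity is a call on the firm's assets struck at D = 59.5618:
d₁ = [ln(V₀/D) + (r + σ²/2)T] / (σ√T)
   = [ln(94.5905/59.5618) + (0.0358 + 0.5·0.4929²)·3.1034] / (0.4929·√3.1034)
   = [0.462543 + 0.488088] / 0.868316 = 1.094798
d₂ = d₁ − σ√T = 1.094798 − 0.868316 = 0.226482
N(d₁) = 0.863197,  N(d₂) = 0.589587,  e^(−rT) = 0.894848
E₀ = V₀·N(d₁) − D·e^(−rT)·N(d₂)
   = 94.5905·0.863197 − 59.5618·0.894848·0.589587 = 50.226042
B₀ = V₀ − E₀ = 94.5905 − 50.226042 = 44.364458
e^(−λT) = (B₀·e^(rT)/D − 0)/(1 − 0) = (44.3645·1.117509/59.5618 − 0)/1 = 0.83237426
λ = −ln(0.83237426)/3.1034 = 0.059120

B0=44.3645 lambda=0.0591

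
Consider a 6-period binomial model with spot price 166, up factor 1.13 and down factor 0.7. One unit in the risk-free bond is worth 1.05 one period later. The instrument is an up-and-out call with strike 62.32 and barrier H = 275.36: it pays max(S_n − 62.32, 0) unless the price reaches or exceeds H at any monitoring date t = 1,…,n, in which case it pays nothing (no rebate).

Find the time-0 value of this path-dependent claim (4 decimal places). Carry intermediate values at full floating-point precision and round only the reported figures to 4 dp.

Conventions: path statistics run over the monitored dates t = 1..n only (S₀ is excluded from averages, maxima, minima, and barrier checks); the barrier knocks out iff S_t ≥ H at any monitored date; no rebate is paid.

Risk-neutral up-probability p* = (R−d)/(u−d) = (1.05−0.7)/(1.13−0.7) = 0.8140; the claim prices as the p*-weighted sum of path payoffs discounted by R^6.
Enumerate all 2^6 = 64 price paths (U = up ×1.13, D = down ×0.7); each path with k up-moves has probability p*^k·(1−p*)^(6−k).
DDDDDD: M=116.2000, payoff=0.0000, prob=0.000041
UDDDDD: M=187.5800, payoff=0.0000, prob=0.000181
DUDDDD: M=131.3060, payoff=0.0000, prob=0.000181
UUDDDD: M=211.9654, payoff=0.0000, prob=0.000794
DDUDDD: M=116.2000, payoff=0.0000, prob=0.000181
UDUDDD: M=187.5800, payoff=0.0000, prob=0.000794
DUUDDD: M=148.3758, payoff=0.0000, prob=0.000794
UUUDDD: M=239.5209, payoff=19.8357, prob=0.003473
DDDUDD: M=116.2000, payoff=0.0000, prob=0.000181
UDDUDD: M=187.5800, payoff=0.0000, prob=0.000794
DUDUDD: M=131.3060, payoff=0.0000, prob=0.000794
UUDUDD: M=211.9654, payoff=19.8357, prob=0.003473
DDUUDD: M=116.2000, payoff=0.0000, prob=0.000794
UDUUDD: M=187.5800, payoff=19.8357, prob=0.003473
DUUUDD: M=167.6646, payoff=19.8357, prob=0.003473
UUUUDD: M=270.6586, payoff=70.3027, prob=0.015193
DDDDUD: M=116.2000, payoff=0.0000, prob=0.000181
UDDDUD: M=187.5800, payoff=0.0000, prob=0.000794
DUDDUD: M=131.3060, payoff=0.0000, prob=0.000794
UUDDUD: M=211.9654, payoff=19.8357, prob=0.003473
DDUDUD: M=116.2000, payoff=0.0000, prob=0.000794
UDUDUD: M=187.5800, payoff=19.8357, prob=0.003473
DUUDUD: M=148.3758, payoff=19.8357, prob=0.003473
UUUDUD: M=239.5209, payoff=70.3027, prob=0.015193
DDDUUD: M=116.2000, payoff=0.0000, prob=0.000794
UDDUUD: M=187.5800, payoff=19.8357, prob=0.003473
DUDUUD: M=131.3060, payoff=19.8357, prob=0.003473
UUDUUD: M=211.9654, payoff=70.3027, prob=0.015193
DDUUUD: M=117.3652, payoff=19.8357, prob=0.003473
UDUUUD: M=189.4610, payoff=70.3027, prob=0.015193
DUUUUD: M=189.4610, payoff=70.3027, prob=0.015193
UUUUUD: M=305.8442, payoff=0.0000, prob=0.066469
DDDDDU: M=116.2000, payoff=0.0000, prob=0.000181
UDDDDU: M=187.5800, payoff=0.0000, prob=0.000794
DUDDDU: M=131.3060, payoff=0.0000, prob=0.000794
UUDDDU: M=211.9654, payoff=19.8357, prob=0.003473
DDUDDU: M=116.2000, payoff=0.0000, prob=0.000794
UDUDDU: M=187.5800, payoff=19.8357, prob=0.003473
DUUDDU: M=148.3758, payoff=19.8357, prob=0.003473
UUUDDU: M=239.5209, payoff=70.3027, prob=0.015193
DDDUDU: M=116.2000, payoff=0.0000, prob=0.000794
UDDUDU: M=187.5800, payoff=19.8357, prob=0.003473
DUDUDU: M=131.3060, payoff=19.8357, prob=0.003473
UUDUDU: M=211.9654, payoff=70.3027, prob=0.015193
DDUUDU: M=116.2000, payoff=19.8357, prob=0.003473
UDUUDU: M=187.5800, payoff=70.3027, prob=0.015193
DUUUDU: M=167.6646, payoff=70.3027, prob=0.015193
UUUUDU: M=270.6586, payoff=151.7710, prob=0.066469
DDDDUU: M=116.2000, payoff=0.0000, prob=0.000794
UDDDUU: M=187.5800, payoff=19.8357, prob=0.003473
DUDDUU: M=131.3060, payoff=19.8357, prob=0.003473
UUDDUU: M=211.9654, payoff=70.3027, prob=0.015193
DDUDUU: M=116.2000, payoff=19.8357, prob=0.003473
UDUDUU: M=187.5800, payoff=70.3027, prob=0.015193
DUUDUU: M=148.3758, payoff=70.3027, prob=0.015193
UUUDUU: M=239.5209, payoff=151.7710, prob=0.066469
DDDUUU: M=116.2000, payoff=19.8357, prob=0.003473
UDDUUU: M=187.5800, payoff=70.3027, prob=0.015193
DUDUUU: M=132.6227, payoff=70.3027, prob=0.015193
UUDUUU: M=214.0910, payoff=151.7710, prob=0.066469
DDUUUU: M=132.6227, payoff=70.3027, prob=0.015193
UDUUUU: M=214.0910, payoff=151.7710, prob=0.066469
DUUUUU: M=214.0910, payoff=151.7710, prob=0.066469
UUUUUU: M=345.6040, payoff=0.0000, prob=0.290802
Price = Σ prob·payoff / R^6 = 67.839576 / 1.340096 = 50.6229

price = 50.6229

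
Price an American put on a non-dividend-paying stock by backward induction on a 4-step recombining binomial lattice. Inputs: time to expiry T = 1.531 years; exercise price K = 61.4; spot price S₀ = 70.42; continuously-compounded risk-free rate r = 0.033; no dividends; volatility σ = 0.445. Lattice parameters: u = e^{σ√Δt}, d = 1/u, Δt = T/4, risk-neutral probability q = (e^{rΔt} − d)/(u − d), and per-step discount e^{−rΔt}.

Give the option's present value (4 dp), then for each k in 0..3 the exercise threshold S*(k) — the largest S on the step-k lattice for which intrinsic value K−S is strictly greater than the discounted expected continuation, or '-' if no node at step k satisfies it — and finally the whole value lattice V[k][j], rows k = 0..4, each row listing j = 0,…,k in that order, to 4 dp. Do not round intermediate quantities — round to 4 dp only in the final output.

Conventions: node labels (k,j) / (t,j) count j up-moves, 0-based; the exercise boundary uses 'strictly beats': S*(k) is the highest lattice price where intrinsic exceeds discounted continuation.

price = 9.1575
boundary = - - - 30.8321
tree:
9.1575
14.2892 3.2520
21.4957 6.0362 0.0000
30.5679 11.2040 0.0000 0.0000
37.9880 20.7962 0.0000 0.0000 0.0000

params: Δt=0.38275 u=1.31694 d=0.75934 q=0.45440 e^(-rΔt)=0.98745
t_4 payoffs: 37.9880 20.7962 0.0000 0.0000 0.0000
t_3: node(3,0) S=30.8321 payoff=30.5679 vs cont=29.7973 → 30.5679 [stop]  node(3,1) S=53.4726 payoff=7.9274 vs cont=11.2040 → 11.2040 [wait]  node(3,2) S=92.7386 payoff=0.0000 vs cont=0.0000 → 0.0000 [wait]  node(3,3) S=160.8382 payoff=0.0000 vs cont=0.0000 → 0.0000 [wait]  ⇒ S*(3)=30.8321
t_2: node(2,0) S=40.6038 payoff=20.7962 vs cont=21.4957 → 21.4957 [wait]  node(2,1) S=70.4200 payoff=0.0000 vs cont=6.0362 → 6.0362 [wait]  node(2,2) S=122.1307 payoff=0.0000 vs cont=0.0000 → 0.0000 [wait]  ⇒ S*(2)=-
t_1: node(1,0) S=53.4726 payoff=7.9274 vs cont=14.2892 → 14.2892 [wait]  node(1,1) S=92.7386 payoff=0.0000 vs cont=3.2520 → 3.2520 [wait]  ⇒ S*(1)=-
t_0: node(0,0) S=70.4200 payoff=0.0000 vs cont=9.1575 → 9.1575 [wait]  ⇒ S*(0)=-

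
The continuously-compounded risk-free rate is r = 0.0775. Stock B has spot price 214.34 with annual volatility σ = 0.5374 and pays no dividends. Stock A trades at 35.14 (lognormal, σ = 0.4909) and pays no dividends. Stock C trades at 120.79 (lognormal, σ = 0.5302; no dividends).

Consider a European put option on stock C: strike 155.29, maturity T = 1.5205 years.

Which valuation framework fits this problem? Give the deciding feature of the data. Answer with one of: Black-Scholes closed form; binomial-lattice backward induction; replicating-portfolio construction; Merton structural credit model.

Key observation: the instrument is a plain European put (strike 155.29) on a lognormal asset; the exact continuous-time formula applies directly.

framework: Black-Scholes closed form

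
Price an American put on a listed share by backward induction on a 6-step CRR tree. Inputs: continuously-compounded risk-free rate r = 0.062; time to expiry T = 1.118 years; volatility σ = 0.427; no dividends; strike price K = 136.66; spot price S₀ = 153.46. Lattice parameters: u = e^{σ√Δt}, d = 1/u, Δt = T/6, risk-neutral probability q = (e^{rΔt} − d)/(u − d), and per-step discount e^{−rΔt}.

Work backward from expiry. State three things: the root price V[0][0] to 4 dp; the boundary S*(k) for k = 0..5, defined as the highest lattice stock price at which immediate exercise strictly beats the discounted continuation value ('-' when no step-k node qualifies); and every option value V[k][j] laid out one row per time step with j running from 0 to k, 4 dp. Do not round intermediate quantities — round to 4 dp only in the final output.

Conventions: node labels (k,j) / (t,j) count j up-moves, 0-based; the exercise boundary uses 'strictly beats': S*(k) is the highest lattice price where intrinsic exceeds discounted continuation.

price = 15.2667
boundary = - - - 88.2770 73.4172 88.2770
tree:
15.2667
23.2561 7.1618
34.2557 12.1512 2.0434
48.3830 20.0981 4.0170 0.0000
63.2428 32.0606 7.8966 0.0000 0.0000
75.6011 48.3830 15.5232 0.0000 0.0000 0.0000
85.8792 63.2428 30.5157 0.0000 0.0000 0.0000 0.0000

Δt=0.18633, u=1.20240, d=0.83167, q=0.48539, disc=e^(-rΔt)=0.98851
k=6 terminal: V=max(K-S,0) → 85.8792 63.2428 30.5157 0.0000 0.0000 0.0000 0.0000
k=5: j=0 S=61.0589 intr=75.6011 cont=74.0314 V=75.6011[EX]; j=1 S=88.2770 intr=48.3830 cont=46.8133 V=48.3830[EX]; j=2 S=127.6280 intr=9.0320 cont=15.5232 V=15.5232[hold]; j=3 S=184.5204 intr=0.0000 cont=0.0000 V=0.0000[hold]; j=4 S=266.7737 intr=0.0000 cont=0.0000 V=0.0000[hold]; j=5 S=385.6929 intr=0.0000 cont=0.0000 V=0.0000[hold]  S*(5)=88.2770
k=4: j=0 S=73.4172 intr=63.2428 cont=61.6731 V=63.2428[EX]; j=1 S=106.1443 intr=30.5157 cont=32.0606 V=32.0606[hold]; j=2 S=153.4600 intr=0.0000 cont=7.8966 V=7.8966[hold]; j=3 S=221.8675 intr=0.0000 cont=0.0000 V=0.0000[hold]; j=4 S=320.7690 intr=0.0000 cont=0.0000 V=0.0000[hold]  S*(4)=73.4172
k=3: j=0 S=88.2770 intr=48.3830 cont=47.5546 V=48.3830[EX]; j=1 S=127.6280 intr=9.0320 cont=20.0981 V=20.0981[hold]; j=2 S=184.5204 intr=0.0000 cont=4.0170 V=4.0170[hold]; j=3 S=266.7737 intr=0.0000 cont=0.0000 V=0.0000[hold]  S*(3)=88.2770
k=2: j=0 S=106.1443 intr=30.5157 cont=34.2557 V=34.2557[hold]; j=1 S=153.4600 intr=0.0000 cont=12.1512 V=12.1512[hold]; j=2 S=221.8675 intr=0.0000 cont=2.0434 V=2.0434[hold]  S*(2)=-
k=1: j=0 S=127.6280 intr=9.0320 cont=23.2561 V=23.2561[hold]; j=1 S=184.5204 intr=0.0000 cont=7.1618 V=7.1618[hold]  S*(1)=-
k=0: j=0 S=153.4600 intr=0.0000 cont=15.2667 V=15.2667[hold]  S*(0)=-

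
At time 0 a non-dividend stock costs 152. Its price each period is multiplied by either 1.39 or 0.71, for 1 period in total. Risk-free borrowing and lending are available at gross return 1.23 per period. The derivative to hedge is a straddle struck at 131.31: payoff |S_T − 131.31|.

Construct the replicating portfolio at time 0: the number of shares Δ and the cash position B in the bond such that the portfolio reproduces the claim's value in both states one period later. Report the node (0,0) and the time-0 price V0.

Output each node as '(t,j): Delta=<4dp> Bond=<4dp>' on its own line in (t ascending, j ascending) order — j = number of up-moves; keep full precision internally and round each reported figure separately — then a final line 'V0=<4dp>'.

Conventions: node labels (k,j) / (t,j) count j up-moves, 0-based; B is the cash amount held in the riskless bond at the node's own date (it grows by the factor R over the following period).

(0,0): Delta=0.5474 Bond=-29.0132
V0=54.1927

Arbitrage-free pricing uses the up-move probability p* = (R−d)/(u−d) = 0.7647, discounting each step at R = 1.23.
Expiry values: V(1,0)=23.3900, V(1,1)=79.9700
  t=0,j=0: stock 152.0000 → up 211.2800 (V=79.9700), down 107.9200 (V=23.3900). Price 54.1927; hedge Δ=0.5474, bond B=-29.0132.
Verification: the root portfolio costs Δ(0,0)·S0 + B(0,0) = 54.1927, matching V0.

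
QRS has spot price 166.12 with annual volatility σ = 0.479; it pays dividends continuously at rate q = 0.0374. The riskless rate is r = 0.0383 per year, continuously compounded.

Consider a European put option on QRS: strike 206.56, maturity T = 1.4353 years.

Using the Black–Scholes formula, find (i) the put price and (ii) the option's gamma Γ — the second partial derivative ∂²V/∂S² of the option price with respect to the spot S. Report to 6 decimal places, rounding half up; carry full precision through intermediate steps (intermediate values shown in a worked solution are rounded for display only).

σ√T = 0.479·√1.4353 = 0.573861
d₁ = (ln(S/K) + (r−q+σ²/2)T) / (σ√T) = (ln(166.12/206.56) + (0.0383−0.0374+0.479²/2)·1.4353) / 0.573861 = (-0.217881 + 0.165950) / 0.573861 = -0.090493
d₂ = d₁ − σ√T = -0.090493 − 0.573861 = -0.664354
e^{−rT} = 0.946512
e^{−qT} = 0.947735
N(−d₁) = 0.536052,  N(−d₂) = 0.746768
Put price V = K·e^{−rT}·N(−d₂) − S·e^{−qT}·N(−d₁) = 146.001726 − 84.394867 = 61.606860
φ(d₁) = (1/√(2π))·e^{−d₁²/2} = 0.397312
Γ = e^{−qT}·φ(d₁) / (S·σ·√T) = 0.003950

price = 61.606860
Γ = 0.003950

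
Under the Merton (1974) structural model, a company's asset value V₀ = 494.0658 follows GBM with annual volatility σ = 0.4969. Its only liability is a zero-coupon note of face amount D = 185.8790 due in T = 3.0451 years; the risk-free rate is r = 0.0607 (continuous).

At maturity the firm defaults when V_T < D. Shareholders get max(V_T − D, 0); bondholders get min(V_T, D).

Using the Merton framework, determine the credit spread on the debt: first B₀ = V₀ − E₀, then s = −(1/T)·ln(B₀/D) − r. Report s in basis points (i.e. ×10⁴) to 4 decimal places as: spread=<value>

spread=205.3605

With assets at 494.0658 and a single debt payment of 185.8790 at 3.0451 years:
d₁ = [ln(V₀/D) + (r + σ²/2)T] / (σ√T)
   = [ln(494.0658/185.8790) + (0.0607 + 0.5·0.4969²)·3.0451] / (0.4969·√3.0451)
   = [0.977573 + 0.560770] / 0.867101 = 1.774121
d₂ = d₁ − σ√T = 1.774121 − 0.867101 = 0.907020
N(d₁) = 0.961978,  N(d₂) = 0.817802,  e^(−rT) = 0.831239
E₀ = V₀·N(d₁) − D·e^(−rT)·N(d₂)
   = 494.0658·0.961978 − 185.8790·0.831239·0.817802 = 348.922139
B₀ = V₀ − E₀ = 494.0658 − 348.922139 = 145.143661
spread = −(1/T)·ln(B₀/D) − r = −(1/3.0451)·ln(145.143661/185.8790) − 0.0607 = 0.02053605
in basis points: 0.02053605 × 10⁴ = 205.3605 bp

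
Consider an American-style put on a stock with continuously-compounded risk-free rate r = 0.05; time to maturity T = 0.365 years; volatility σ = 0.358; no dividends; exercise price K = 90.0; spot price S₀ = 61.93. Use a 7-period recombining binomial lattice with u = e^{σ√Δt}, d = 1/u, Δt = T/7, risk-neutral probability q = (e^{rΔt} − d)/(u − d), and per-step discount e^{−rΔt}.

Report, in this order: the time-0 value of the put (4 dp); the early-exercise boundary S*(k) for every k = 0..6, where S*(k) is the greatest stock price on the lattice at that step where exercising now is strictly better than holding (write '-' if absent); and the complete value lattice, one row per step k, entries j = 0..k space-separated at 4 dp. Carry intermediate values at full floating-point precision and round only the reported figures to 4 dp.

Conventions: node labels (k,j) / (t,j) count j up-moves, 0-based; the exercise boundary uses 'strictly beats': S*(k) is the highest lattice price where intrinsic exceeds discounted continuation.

price = 28.0700
boundary = 61.9300 67.2054 61.9300 67.2054 72.9301 67.2054 72.9301
tree:
28.0700
32.9313 22.7946
37.4110 28.0700 17.4337
41.5390 32.9313 22.7946 12.0677
45.3430 37.4110 28.0700 17.0699 7.0387
48.8484 41.5390 32.9313 22.7946 11.2890 2.7488
52.0787 45.3430 37.4110 28.0700 17.0699 5.4631 0.0000
55.0554 48.8484 41.5390 32.9313 22.7946 10.8575 0.0000 0.0000

params: Δt=0.05214 u=1.08518 d=0.92150 q=0.49552 e^(-rΔt)=0.99740
t_7 payoffs: 55.0554 48.8484 41.5390 32.9313 22.7946 10.8575 0.0000 0.0000
t_6: node(6,0) S=37.9213 payoff=52.0787 vs cont=51.8444 → 52.0787 [stop]  node(6,1) S=44.6570 payoff=45.3430 vs cont=45.1087 → 45.3430 [stop]  node(6,2) S=52.5890 payoff=37.4110 vs cont=37.1766 → 37.4110 [stop]  node(6,3) S=61.9300 payoff=28.0700 vs cont=27.8357 → 28.0700 [stop]  node(6,4) S=72.9301 payoff=17.0699 vs cont=16.8355 → 17.0699 [stop]  node(6,5) S=85.8841 payoff=4.1159 vs cont=5.4631 → 5.4631 [wait]  node(6,6) S=101.1391 payoff=0.0000 vs cont=0.0000 → 0.0000 [wait]  ⇒ S*(6)=72.9301
t_5: node(5,0) S=41.1516 payoff=48.8484 vs cont=48.6141 → 48.8484 [stop]  node(5,1) S=48.4610 payoff=41.5390 vs cont=41.3047 → 41.5390 [stop]  node(5,2) S=57.0687 payoff=32.9313 vs cont=32.6969 → 32.9313 [stop]  node(5,3) S=67.2054 payoff=22.7946 vs cont=22.5603 → 22.7946 [stop]  node(5,4) S=79.1425 payoff=10.8575 vs cont=11.2890 → 11.2890 [wait]  node(5,5) S=93.2000 payoff=0.0000 vs cont=2.7488 → 2.7488 [wait]  ⇒ S*(5)=67.2054
t_4: node(4,0) S=44.6570 payoff=45.3430 vs cont=45.1087 → 45.3430 [stop]  node(4,1) S=52.5890 payoff=37.4110 vs cont=37.1766 → 37.4110 [stop]  node(4,2) S=61.9300 payoff=28.0700 vs cont=27.8357 → 28.0700 [stop]  node(4,3) S=72.9301 payoff=17.0699 vs cont=17.0488 → 17.0699 [stop]  node(4,4) S=85.8841 payoff=4.1159 vs cont=7.0387 → 7.0387 [wait]  ⇒ S*(4)=72.9301
t_3: node(3,0) S=48.4610 payoff=41.5390 vs cont=41.3047 → 41.5390 [stop]  node(3,1) S=57.0687 payoff=32.9313 vs cont=32.6969 → 32.9313 [stop]  node(3,2) S=67.2054 payoff=22.7946 vs cont=22.5603 → 22.7946 [stop]  node(3,3) S=79.1425 payoff=10.8575 vs cont=12.0677 → 12.0677 [wait]  ⇒ S*(3)=67.2054
t_2: node(2,0) S=52.5890 payoff=37.4110 vs cont=37.1766 → 37.4110 [stop]  node(2,1) S=61.9300 payoff=28.0700 vs cont=27.8357 → 28.0700 [stop]  node(2,2) S=72.9301 payoff=17.0699 vs cont=17.4337 → 17.4337 [wait]  ⇒ S*(2)=61.9300
t_1: node(1,0) S=57.0687 payoff=32.9313 vs cont=32.6969 → 32.9313 [stop]  node(1,1) S=67.2054 payoff=22.7946 vs cont=22.7401 → 22.7946 [stop]  ⇒ S*(1)=67.2054
t_0: node(0,0) S=61.9300 payoff=28.0700 vs cont=27.8357 → 28.0700 [stop]  ⇒ S*(0)=61.9300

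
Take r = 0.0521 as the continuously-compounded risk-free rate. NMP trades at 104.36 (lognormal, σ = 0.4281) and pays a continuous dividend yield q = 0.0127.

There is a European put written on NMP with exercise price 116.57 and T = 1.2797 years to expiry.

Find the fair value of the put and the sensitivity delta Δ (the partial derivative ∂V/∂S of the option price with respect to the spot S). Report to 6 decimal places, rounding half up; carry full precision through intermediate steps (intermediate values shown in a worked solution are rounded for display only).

price = 23.595240
Δ = -0.445816

σ√T = 0.4281·√1.2797 = 0.484283
d₁ = (ln(S/K) + (r−q+σ²/2)T) / (σ√T) = (ln(104.36/116.57) + (0.0521−0.0127+0.4281²/2)·1.2797) / 0.484283 = (-0.110645 + 0.167685) / 0.484283 = 0.117782
d₂ = d₁ − σ√T = 0.117782 − 0.484283 = -0.366501
e^{−rT} = 0.935502
e^{−qT} = 0.983879
N(−d₁) = 0.453120,  N(−d₂) = 0.643004
Put price V = K·e^{−rT}·N(−d₂) − S·e^{−qT}·N(−d₁) = 70.120555 − 46.525315 = 23.595240
Δ = −e^{−qT}·N(−d₁) = -0.445816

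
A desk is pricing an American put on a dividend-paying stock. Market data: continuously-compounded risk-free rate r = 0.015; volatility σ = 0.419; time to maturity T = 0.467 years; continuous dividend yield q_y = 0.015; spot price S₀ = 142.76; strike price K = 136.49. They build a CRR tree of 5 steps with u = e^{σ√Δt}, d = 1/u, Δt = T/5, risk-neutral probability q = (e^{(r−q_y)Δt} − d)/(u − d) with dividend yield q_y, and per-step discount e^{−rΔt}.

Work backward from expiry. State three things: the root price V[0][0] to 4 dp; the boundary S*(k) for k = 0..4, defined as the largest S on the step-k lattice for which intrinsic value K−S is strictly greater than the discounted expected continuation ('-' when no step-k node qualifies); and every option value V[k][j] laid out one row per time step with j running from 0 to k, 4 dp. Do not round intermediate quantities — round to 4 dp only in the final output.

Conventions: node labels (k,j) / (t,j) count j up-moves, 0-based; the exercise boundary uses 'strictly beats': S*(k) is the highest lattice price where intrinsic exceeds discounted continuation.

params: Δt=0.09340 u=1.13661 d=0.87981 q=0.46803 e^(-rΔt)=0.99860
t_5 payoffs: 61.2334 39.2669 10.8887 0.0000 0.0000 0.0000
t_4: node(4,0) S=85.5376 payoff=50.9524 vs cont=50.8811 → 50.9524 [stop]  node(4,1) S=110.5049 payoff=25.9851 vs cont=25.9487 → 25.9851 [stop]  node(4,2) S=142.7600 payoff=0.0000 vs cont=5.7843 → 5.7843 [wait]  node(4,3) S=184.4299 payoff=0.0000 vs cont=0.0000 → 0.0000 [wait]  node(4,4) S=238.2628 payoff=0.0000 vs cont=0.0000 → 0.0000 [wait]  ⇒ S*(4)=110.5049
t_3: node(3,0) S=97.2231 payoff=39.2669 vs cont=39.2120 → 39.2669 [stop]  node(3,1) S=125.6013 payoff=10.8887 vs cont=16.5074 → 16.5074 [wait]  node(3,2) S=162.2628 payoff=0.0000 vs cont=3.0728 → 3.0728 [wait]  node(3,3) S=209.6253 payoff=0.0000 vs cont=0.0000 → 0.0000 [wait]  ⇒ S*(3)=97.2231
t_2: node(2,0) S=110.5049 payoff=25.9851 vs cont=28.5747 → 28.5747 [wait]  node(2,1) S=142.7600 payoff=0.0000 vs cont=10.2053 → 10.2053 [wait]  node(2,2) S=184.4299 payoff=0.0000 vs cont=1.6323 → 1.6323 [wait]  ⇒ S*(2)=-
t_1: node(1,0) S=125.6013 payoff=10.8887 vs cont=19.9493 → 19.9493 [wait]  node(1,1) S=162.2628 payoff=0.0000 vs cont=6.1842 → 6.1842 [wait]  ⇒ S*(1)=-
t_0: node(0,0) S=142.7600 payoff=0.0000 vs cont=13.4879 → 13.4879 [wait]  ⇒ S*(0)=-

price = 13.4879
boundary = - - - 97.2231 110.5049
tree:
13.4879
19.9493 6.1842
28.5747 10.2053 1.6323
39.2669 16.5074 3.0728 0.0000
50.9524 25.9851 5.7843 0.0000 0.0000
61.2334 39.2669 10.8887 0.0000 0.0000 0.0000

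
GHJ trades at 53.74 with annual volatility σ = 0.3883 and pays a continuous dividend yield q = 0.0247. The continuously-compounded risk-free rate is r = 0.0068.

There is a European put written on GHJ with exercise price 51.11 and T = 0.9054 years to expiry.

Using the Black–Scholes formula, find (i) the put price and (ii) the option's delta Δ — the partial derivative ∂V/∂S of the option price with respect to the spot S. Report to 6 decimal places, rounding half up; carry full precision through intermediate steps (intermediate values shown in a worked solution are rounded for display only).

price = 6.727641
Δ = -0.382365

σ√T = 0.3883·√0.9054 = 0.369477
d₁ = (ln(S/K) + (r−q+σ²/2)T) / (σ√T) = (ln(53.74/51.11) + (0.0068−0.0247+0.3883²/2)·0.9054) / 0.369477 = (0.050177 + 0.052050) / 0.369477 = 0.276681
d₂ = d₁ − σ√T = 0.276681 − 0.369477 = -0.092796
e^{−rT} = 0.993862
e^{−qT} = 0.977885
N(−d₁) = 0.391012,  N(−d₂) = 0.536967
Put price V = K·e^{−rT}·N(−d₂) − S·e^{−qT}·N(−d₁) = 27.275940 − 20.548299 = 6.727641
Δ = −e^{−qT}·N(−d₁) = -0.382365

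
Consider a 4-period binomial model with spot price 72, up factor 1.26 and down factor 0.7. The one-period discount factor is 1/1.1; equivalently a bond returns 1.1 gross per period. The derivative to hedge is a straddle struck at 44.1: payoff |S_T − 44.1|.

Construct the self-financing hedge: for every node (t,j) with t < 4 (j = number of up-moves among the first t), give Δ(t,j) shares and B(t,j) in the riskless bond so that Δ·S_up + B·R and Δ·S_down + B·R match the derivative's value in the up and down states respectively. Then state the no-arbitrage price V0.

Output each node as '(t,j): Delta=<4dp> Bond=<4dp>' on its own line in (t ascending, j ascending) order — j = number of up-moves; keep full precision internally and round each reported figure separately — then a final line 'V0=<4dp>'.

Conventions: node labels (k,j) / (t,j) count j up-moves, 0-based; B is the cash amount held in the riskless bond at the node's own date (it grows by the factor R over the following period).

Since d<R<u, set p* = (R−d)/(u−d) = 0.7143; price each node as the discounted p*-expectation of its children.
Expiry values: V(4,0)=26.8128, V(4,1)=12.9830, V(4,2)=11.9105, V(4,3)=56.7190, V(4,4)=137.3741
Node (3,0) S=24.6960: V=(p*·12.9830+(1−p*)·26.8128)/1.1=15.3949; Δ=(12.9830−26.8128)/(31.1170−17.2872)=-1.0000; B=V−Δ·S=40.0909
Node (3,1) S=44.4528: V=(p*·11.9105+(1−p*)·12.9830)/1.1=11.1063; Δ=(11.9105−12.9830)/(56.0105−31.1170)=-0.0431; B=V−Δ·S=13.0215
Node (3,2) S=80.0150: V=(p*·56.7190+(1−p*)·11.9105)/1.1=39.9241; Δ=(56.7190−11.9105)/(100.8190−56.0105)=1.0000; B=V−Δ·S=-40.0909
Node (3,3) S=144.0271: V=(p*·137.3741+(1−p*)·56.7190)/1.1=103.9362; Δ=(137.3741−56.7190)/(181.4741−100.8190)=1.0000; B=V−Δ·S=-40.0909
Node (2,0) S=35.2800: V=(p*·11.1063+(1−p*)·15.3949)/1.1=11.2106; Δ=(11.1063−15.3949)/(44.4528−24.6960)=-0.2171; B=V−Δ·S=18.8688
Node (2,1) S=63.5040: V=(p*·39.9241+(1−p*)·11.1063)/1.1=28.8095; Δ=(39.9241−11.1063)/(80.0150−44.4528)=0.8103; B=V−Δ·S=-22.6508
Node (2,2) S=114.3072: V=(p*·103.9362+(1−p*)·39.9241)/1.1=77.8609; Δ=(103.9362−39.9241)/(144.0271−80.0150)=1.0000; B=V−Δ·S=-36.4463
Node (1,0) S=50.4000: V=(p*·28.8095+(1−p*)·11.2106)/1.1=21.6193; Δ=(28.8095−11.2106)/(63.5040−35.2800)=0.6235; B=V−Δ·S=-9.8074
Node (1,1) S=90.7200: V=(p*·77.8609+(1−p*)·28.8095)/1.1=58.0420; Δ=(77.8609−28.8095)/(114.3072−63.5040)=0.9655; B=V−Δ·S=-29.5498
Node (0,0) S=72.0000: V=(p*·58.0420+(1−p*)·21.6193)/1.1=43.3050; Δ=(58.0420−21.6193)/(90.7200−50.4000)=0.9033; B=V−Δ·S=-21.7355
Check: Δ(0,0)·S0 + B(0,0) = 43.3050 = V0.

(0,0): Delta=0.9033 Bond=-21.7355
(1,0): Delta=0.6235 Bond=-9.8074
(1,1): Delta=0.9655 Bond=-29.5498
(2,0): Delta=-0.2171 Bond=18.8688
(2,1): Delta=0.8103 Bond=-22.6508
(2,2): Delta=1.0000 Bond=-36.4463
(3,0): Delta=-1.0000 Bond=40.0909
(3,1): Delta=-0.0431 Bond=13.0215
(3,2): Delta=1.0000 Bond=-40.0909
(3,3): Delta=1.0000 Bond=-40.0909
V0=43.3050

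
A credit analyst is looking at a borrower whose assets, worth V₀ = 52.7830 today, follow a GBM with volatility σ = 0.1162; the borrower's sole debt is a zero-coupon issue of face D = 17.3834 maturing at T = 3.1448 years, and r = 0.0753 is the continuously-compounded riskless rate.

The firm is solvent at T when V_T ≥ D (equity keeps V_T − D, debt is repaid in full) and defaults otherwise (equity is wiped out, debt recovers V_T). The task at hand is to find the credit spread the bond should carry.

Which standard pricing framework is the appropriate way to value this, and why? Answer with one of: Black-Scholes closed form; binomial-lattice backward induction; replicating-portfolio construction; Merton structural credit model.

Key observation: the question is about default risk generated by asset-value dynamics against a debt face of 17.3834 — the structural framework prices exactly that.

framework: Merton structural credit model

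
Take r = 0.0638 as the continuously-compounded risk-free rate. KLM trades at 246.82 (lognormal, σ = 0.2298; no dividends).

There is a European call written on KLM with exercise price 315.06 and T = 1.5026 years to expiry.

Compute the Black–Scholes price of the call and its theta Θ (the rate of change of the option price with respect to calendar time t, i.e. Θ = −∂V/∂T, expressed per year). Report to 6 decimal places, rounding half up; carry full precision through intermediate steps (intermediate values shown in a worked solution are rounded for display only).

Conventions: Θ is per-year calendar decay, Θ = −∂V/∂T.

price = 14.140175
Θ = -13.177989

σ√T = 0.2298·√1.5026 = 0.281690
d₁ = (ln(S/K) + (r+σ²/2)T) / (σ√T) = (ln(246.82/315.06) + (0.0638+0.2298²/2)·1.5026) / 0.281690 = (-0.244104 + 0.135541) / 0.281690 = -0.385399
d₂ = d₁ − σ√T = -0.385399 − 0.281690 = -0.667090
e^{−rT} = 0.908586
N(d₁) = 0.349971,  N(d₂) = 0.252357
Call price V = S·N(d₁) − K·e^{−rT}·N(d₂) = 86.379790 − 72.239615 = 14.140175
φ(d₁) = (1/√(2π))·e^{−d₁²/2} = 0.370388
Θ = −S·φ(d₁)·σ/(2√T) − r·K·e^{−rT}·N(d₂) = −8.569102 − 4.608887 = -13.177989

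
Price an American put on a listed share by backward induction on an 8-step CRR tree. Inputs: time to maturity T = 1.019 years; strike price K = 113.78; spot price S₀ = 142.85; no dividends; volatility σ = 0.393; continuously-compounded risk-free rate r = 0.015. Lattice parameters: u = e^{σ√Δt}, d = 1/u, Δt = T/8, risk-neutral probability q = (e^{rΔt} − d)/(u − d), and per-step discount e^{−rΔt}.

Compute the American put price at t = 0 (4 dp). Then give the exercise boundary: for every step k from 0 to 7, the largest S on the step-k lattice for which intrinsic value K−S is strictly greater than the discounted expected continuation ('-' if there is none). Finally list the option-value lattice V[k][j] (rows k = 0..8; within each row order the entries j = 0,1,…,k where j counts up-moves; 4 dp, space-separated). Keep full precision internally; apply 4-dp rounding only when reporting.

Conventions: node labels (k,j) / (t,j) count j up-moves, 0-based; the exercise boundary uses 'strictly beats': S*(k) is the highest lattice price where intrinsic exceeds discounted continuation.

price = 8.4254
boundary = - - - - - 70.8450 81.5123 93.7859
tree:
8.4254
12.3844 4.0270
17.7672 6.4081 1.3774
24.7584 10.0120 2.3991 0.2392
33.3067 15.2881 4.1454 0.4537 0.0000
42.9350 22.6618 7.0944 0.8605 0.0000 0.0000
52.2064 32.2677 11.9988 1.6322 0.0000 0.0000 0.0000
60.2644 42.9350 19.9941 3.0960 0.0000 0.0000 0.0000 0.0000
67.2679 52.2064 32.2677 5.8725 0.0000 0.0000 0.0000 0.0000 0.0000

Δt=0.12737  u=1.15057  d=0.86913  q=0.47179  discount=0.99809
step 8 (expiry): payoffs max(K−S,0) = 67.2679 52.2064 32.2677 5.8725 0.0000 0.0000 0.0000 0.0000 0.0000
step 7: (k=7,j=0): S=53.5156, K−S=60.2644, hold=60.0472 ⇒ V=60.2644 exercise | (k=7,j=1): S=70.8450, K−S=42.9350, hold=42.7179 ⇒ V=42.9350 exercise | (k=7,j=2): S=93.7859, K−S=19.9941, hold=19.7769 ⇒ V=19.9941 exercise | (k=7,j=3): S=124.1555, K−S=0.0000, hold=3.0960 ⇒ V=3.0960 continue | (k=7,j=4): S=164.3594, K−S=0.0000, hold=0.0000 ⇒ V=0.0000 continue | (k=7,j=5): S=217.5820, K−S=0.0000, hold=0.0000 ⇒ V=0.0000 continue | (k=7,j=6): S=288.0392, K−S=0.0000, hold=0.0000 ⇒ V=0.0000 continue | (k=7,j=7): S=381.3116, K−S=0.0000, hold=0.0000 ⇒ V=0.0000 continue  boundary S*=93.7859
step 6: (k=6,j=0): S=61.5736, K−S=52.2064, hold=51.9892 ⇒ V=52.2064 exercise | (k=6,j=1): S=81.5123, K−S=32.2677, hold=32.0505 ⇒ V=32.2677 exercise | (k=6,j=2): S=107.9075, K−S=5.8725, hold=11.9988 ⇒ V=11.9988 continue | (k=6,j=3): S=142.8500, K−S=0.0000, hold=1.6322 ⇒ V=1.6322 continue | (k=6,j=4): S=189.1075, K−S=0.0000, hold=0.0000 ⇒ V=0.0000 continue | (k=6,j=5): S=250.3441, K−S=0.0000, hold=0.0000 ⇒ V=0.0000 continue | (k=6,j=6): S=331.4101, K−S=0.0000, hold=0.0000 ⇒ V=0.0000 continue  boundary S*=81.5123
step 5: (k=5,j=0): S=70.8450, K−S=42.9350, hold=42.7179 ⇒ V=42.9350 exercise | (k=5,j=1): S=93.7859, K−S=19.9941, hold=22.6618 ⇒ V=22.6618 continue | (k=5,j=2): S=124.1555, K−S=0.0000, hold=7.0944 ⇒ V=7.0944 continue | (k=5,j=3): S=164.3594, K−S=0.0000, hold=0.8605 ⇒ V=0.8605 continue | (k=5,j=4): S=217.5820, K−S=0.0000, hold=0.0000 ⇒ V=0.0000 continue | (k=5,j=5): S=288.0392, K−S=0.0000, hold=0.0000 ⇒ V=0.0000 continue  boundary S*=70.8450
step 4: (k=4,j=0): S=81.5123, K−S=32.2677, hold=33.3067 ⇒ V=33.3067 continue | (k=4,j=1): S=107.9075, K−S=5.8725, hold=15.2881 ⇒ V=15.2881 continue | (k=4,j=2): S=142.8500, K−S=0.0000, hold=4.1454 ⇒ V=4.1454 continue | (k=4,j=3): S=189.1075, K−S=0.0000, hold=0.4537 ⇒ V=0.4537 continue | (k=4,j=4): S=250.3441, K−S=0.0000, hold=0.0000 ⇒ V=0.0000 continue  boundary S*=-
step 3: (k=3,j=0): S=93.7859, K−S=19.9941, hold=24.7584 ⇒ V=24.7584 continue | (k=3,j=1): S=124.1555, K−S=0.0000, hold=10.0120 ⇒ V=10.0120 continue | (k=3,j=2): S=164.3594, K−S=0.0000, hold=2.3991 ⇒ V=2.3991 continue | (k=3,j=3): S=217.5820, K−S=0.0000, hold=0.2392 ⇒ V=0.2392 continue  boundary S*=-
step 2: (k=2,j=0): S=107.9075, K−S=5.8725, hold=17.7672 ⇒ V=17.7672 continue | (k=2,j=1): S=142.8500, K−S=0.0000, hold=6.4081 ⇒ V=6.4081 continue | (k=2,j=2): S=189.1075, K−S=0.0000, hold=1.3774 ⇒ V=1.3774 continue  boundary S*=-
step 1: (k=1,j=0): S=124.1555, K−S=0.0000, hold=12.3844 ⇒ V=12.3844 continue | (k=1,j=1): S=164.3594, K−S=0.0000, hold=4.0270 ⇒ V=4.0270 continue  boundary S*=-
step 0: (k=0,j=0): S=142.8500, K−S=0.0000, hold=8.4254 ⇒ V=8.4254 continue  boundary S*=-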